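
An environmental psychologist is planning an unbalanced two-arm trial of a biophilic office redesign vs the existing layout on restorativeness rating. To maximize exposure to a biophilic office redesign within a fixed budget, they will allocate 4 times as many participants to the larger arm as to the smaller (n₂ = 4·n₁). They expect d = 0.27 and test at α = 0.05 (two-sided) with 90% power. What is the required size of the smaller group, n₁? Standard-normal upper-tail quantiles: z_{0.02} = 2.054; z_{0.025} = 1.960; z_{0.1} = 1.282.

n₁ = 181

With allocation ratio k = n₂/n₁ = 4, Var(x̄₁−x̄₂) = σ²(1/n₁ + 1/(k·n₁)) = σ²·(k+1)/(k·n₁).
So n₁ = (1 + 1/k)·((z_{α/2} + z_β)/d)² = 1.250 × (3.242/0.27)².
n₁ = 1.250 × 144.18 = 180.2.
Round up: n₁ = 181, giving n₂ = 4 × 181 = 724.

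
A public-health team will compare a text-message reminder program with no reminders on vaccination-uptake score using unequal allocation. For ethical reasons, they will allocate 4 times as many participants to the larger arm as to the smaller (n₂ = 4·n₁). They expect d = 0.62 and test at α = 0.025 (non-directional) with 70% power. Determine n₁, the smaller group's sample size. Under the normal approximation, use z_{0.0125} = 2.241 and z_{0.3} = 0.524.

With allocation ratio k = n₂/n₁ = 4, Var(x̄₁−x̄₂) = σ²(1/n₁ + 1/(k·n₁)) = σ²·(k+1)/(k·n₁).
So n₁ = (1 + 1/k)·((z_{α/2} + z_β)/d)² = 1.250 × (2.765/0.62)².
n₁ = 1.250 × 19.89 = 24.9.
Round up: n₁ = 25, giving n₂ = 4 × 25 = 100.

n₁ = 25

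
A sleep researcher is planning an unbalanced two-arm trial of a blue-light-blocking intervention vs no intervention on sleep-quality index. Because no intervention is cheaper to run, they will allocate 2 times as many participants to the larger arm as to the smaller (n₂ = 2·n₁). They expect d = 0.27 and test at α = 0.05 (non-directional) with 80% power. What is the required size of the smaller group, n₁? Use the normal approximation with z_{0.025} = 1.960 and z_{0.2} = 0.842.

With allocation ratio k = n₂/n₁ = 2, Var(x̄₁−x̄₂) = σ²(1/n₁ + 1/(k·n₁)) = σ²·(k+1)/(k·n₁).
So n₁ = (1 + 1/k)·((z_{α/2} + z_β)/d)² = 1.500 × (2.802/0.27)².
n₁ = 1.500 × 107.70 = 161.5.
Round up: n₁ = 162, giving n₂ = 2 × 162 = 324.

n₁ = 162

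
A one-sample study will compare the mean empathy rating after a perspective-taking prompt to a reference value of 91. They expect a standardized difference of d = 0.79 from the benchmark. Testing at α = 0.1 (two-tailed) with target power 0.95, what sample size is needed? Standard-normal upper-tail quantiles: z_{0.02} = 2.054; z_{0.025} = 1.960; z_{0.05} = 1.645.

For a one-sample test: n = ((z_{α/2} + z_β) / d)².
z_{α/2} + z_β = 1.645 + 1.645 = 3.290.
n = (3.290 / 0.79)² = 4.165² = 17.34.
Round up.

n = 18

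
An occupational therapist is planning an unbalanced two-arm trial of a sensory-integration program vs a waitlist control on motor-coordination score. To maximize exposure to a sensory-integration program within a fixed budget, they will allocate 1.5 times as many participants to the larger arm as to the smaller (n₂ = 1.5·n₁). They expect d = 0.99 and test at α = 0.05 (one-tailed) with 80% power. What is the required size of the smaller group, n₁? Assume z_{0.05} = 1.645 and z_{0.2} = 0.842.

With allocation ratio k = n₂/n₁ = 1.5, Var(x̄₁−x̄₂) = σ²(1/n₁ + 1/(k·n₁)) = σ²·(k+1)/(k·n₁).
So n₁ = (1 + 1/k)·((z_{α} + z_β)/d)² = 1.667 × (2.487/0.99)².
n₁ = 1.667 × 6.31 = 10.5.
Round up: n₁ = 11, giving n₂ = ⌈1.5 × 11⌉ = ⌈16.5⌉ = 17.

n₁ = 11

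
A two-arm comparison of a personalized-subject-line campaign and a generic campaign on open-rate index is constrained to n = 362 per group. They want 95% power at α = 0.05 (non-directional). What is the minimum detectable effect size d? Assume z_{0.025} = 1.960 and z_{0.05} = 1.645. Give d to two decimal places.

For two independent groups of n = 362 each: d_min = (z_{α/2} + z_β)·√(2/n).
z-sum = 1.960 + 1.645 = 3.605.
d_min = 3.605 × √(2/362) = 3.605 × 0.0743 = 0.268.

d_min ≈ 0.27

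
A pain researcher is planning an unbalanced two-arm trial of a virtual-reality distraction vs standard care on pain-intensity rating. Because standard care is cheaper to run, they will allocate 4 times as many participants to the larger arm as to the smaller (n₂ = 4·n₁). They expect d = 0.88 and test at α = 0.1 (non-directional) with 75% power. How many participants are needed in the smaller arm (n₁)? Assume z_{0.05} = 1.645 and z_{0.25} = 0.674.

With allocation ratio k = n₂/n₁ = 4, Var(x̄₁−x̄₂) = σ²(1/n₁ + 1/(k·n₁)) = σ²·(k+1)/(k·n₁).
So n₁ = (1 + 1/k)·((z_{α/2} + z_β)/d)² = 1.250 × (2.319/0.88)².
n₁ = 1.250 × 6.94 = 8.7.
Round up: n₁ = 9, giving n₂ = 4 × 9 = 36.

n₁ = 9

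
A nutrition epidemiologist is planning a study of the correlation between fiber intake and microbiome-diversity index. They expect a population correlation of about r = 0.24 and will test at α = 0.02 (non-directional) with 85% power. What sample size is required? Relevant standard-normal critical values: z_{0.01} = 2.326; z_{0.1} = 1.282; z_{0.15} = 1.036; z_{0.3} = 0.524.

Fisher's z: C = ½·ln((1+r)/(1−r)) = ½·ln(1.6316) = 0.2448.
n = ((z_{α/2} + z_β)/C)² + 3.
(2.326 + 1.036) / 0.2448 = 3.362 / 0.2448 = 13.734.
n = 13.734² + 3 = 188.61 + 3 = 191.6.
Round up.

n = 192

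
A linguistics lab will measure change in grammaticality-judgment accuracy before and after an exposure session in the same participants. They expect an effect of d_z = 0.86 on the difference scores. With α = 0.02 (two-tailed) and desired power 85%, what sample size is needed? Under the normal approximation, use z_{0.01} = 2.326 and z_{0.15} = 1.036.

n = 16 pairs

For a paired (one-sample on differences) test: n = ((z_{α/2} + z_β) / d)².
z_{α/2} + z_β = 2.326 + 1.036 = 3.362.
n = (3.362 / 0.86)² = 3.909² = 15.28.
Round up.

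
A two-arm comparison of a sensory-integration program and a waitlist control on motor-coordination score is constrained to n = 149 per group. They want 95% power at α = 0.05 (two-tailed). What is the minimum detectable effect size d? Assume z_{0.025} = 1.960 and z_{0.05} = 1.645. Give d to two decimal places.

d_min ≈ 0.42

For two independent groups of n = 149 each: d_min = (z_{α/2} + z_β)·√(2/n).
z-sum = 1.960 + 1.645 = 3.605.
d_min = 3.605 × √(2/149) = 3.605 × 0.1159 = 0.418.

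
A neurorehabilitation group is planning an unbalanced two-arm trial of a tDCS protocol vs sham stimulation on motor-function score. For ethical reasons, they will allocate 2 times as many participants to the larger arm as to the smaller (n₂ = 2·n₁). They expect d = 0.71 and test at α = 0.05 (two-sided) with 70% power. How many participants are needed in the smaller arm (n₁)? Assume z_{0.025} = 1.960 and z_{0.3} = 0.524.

n₁ = 19

With allocation ratio k = n₂/n₁ = 2, Var(x̄₁−x̄₂) = σ²(1/n₁ + 1/(k·n₁)) = σ²·(k+1)/(k·n₁).
So n₁ = (1 + 1/k)·((z_{α/2} + z_β)/d)² = 1.500 × (2.484/0.71)².
n₁ = 1.500 × 12.24 = 18.4.
Round up: n₁ = 19, giving n₂ = 2 × 19 = 38.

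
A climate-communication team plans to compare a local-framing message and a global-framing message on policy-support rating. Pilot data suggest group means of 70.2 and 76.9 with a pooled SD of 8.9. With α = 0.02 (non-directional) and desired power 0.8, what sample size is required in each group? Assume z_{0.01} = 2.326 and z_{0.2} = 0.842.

Cohen's d = |M₁ − M₂| / SD_pooled = |70.2 − 76.9| / 8.9 = 6.7 / 8.9 = 0.753.
For two independent groups with equal n: n = 2·((z_{α/2} + z_β) / d)².
z_{α/2} + z_β = 2.326 + 0.842 = 3.168.
n = 2 × (3.168 / 0.753)² = 2 × 4.207² = 2 × 17.70 = 35.4.
Round up to the next whole participant.

n = 36 per group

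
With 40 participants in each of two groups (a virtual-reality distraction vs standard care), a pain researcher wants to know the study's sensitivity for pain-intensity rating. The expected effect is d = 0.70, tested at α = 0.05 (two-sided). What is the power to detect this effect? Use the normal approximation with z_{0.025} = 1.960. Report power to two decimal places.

For two equal groups, power = Φ(d·√(n/2) − z_{α/2}).
d·√(n/2) = 0.70 × √(40/2) = 0.70 × 4.472 = 3.130.
z_β = 3.130 − 1.960 = 1.170.
Power = Φ(1.170) = 0.879.

power ≈ 0.88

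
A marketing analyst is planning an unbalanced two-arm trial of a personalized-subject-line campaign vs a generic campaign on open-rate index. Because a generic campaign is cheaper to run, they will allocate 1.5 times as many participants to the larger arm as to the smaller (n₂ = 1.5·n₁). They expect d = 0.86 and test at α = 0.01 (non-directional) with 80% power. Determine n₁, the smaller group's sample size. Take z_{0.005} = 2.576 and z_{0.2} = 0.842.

With allocation ratio k = n₂/n₁ = 1.5, Var(x̄₁−x̄₂) = σ²(1/n₁ + 1/(k·n₁)) = σ²·(k+1)/(k·n₁).
So n₁ = (1 + 1/k)·((z_{α/2} + z_β)/d)² = 1.667 × (3.418/0.86)².
n₁ = 1.667 × 15.80 = 26.3.
Round up: n₁ = 27, giving n₂ = ⌈1.5 × 27⌉ = ⌈40.5⌉ = 41.

n₁ = 27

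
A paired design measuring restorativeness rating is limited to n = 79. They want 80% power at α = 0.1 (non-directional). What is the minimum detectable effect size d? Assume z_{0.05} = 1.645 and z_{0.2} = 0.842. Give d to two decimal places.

d_min ≈ 0.28

For a single sample (or paired design) of n = 79: d_min = (z_{α/2} + z_β)/√n.
z-sum = 1.645 + 0.842 = 2.487.
d_min = 2.487 / √79 = 2.487 / 8.888 = 0.280.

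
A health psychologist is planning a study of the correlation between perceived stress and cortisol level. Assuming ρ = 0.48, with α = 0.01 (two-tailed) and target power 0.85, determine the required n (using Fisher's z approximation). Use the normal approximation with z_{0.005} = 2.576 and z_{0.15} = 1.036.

Fisher's z: C = ½·ln((1+r)/(1−r)) = ½·ln(2.8462) = 0.5230.
n = ((z_{α/2} + z_β)/C)² + 3.
(2.576 + 1.036) / 0.5230 = 3.612 / 0.5230 = 6.906.
n = 6.906² + 3 = 47.70 + 3 = 50.7.
Round up.

n = 51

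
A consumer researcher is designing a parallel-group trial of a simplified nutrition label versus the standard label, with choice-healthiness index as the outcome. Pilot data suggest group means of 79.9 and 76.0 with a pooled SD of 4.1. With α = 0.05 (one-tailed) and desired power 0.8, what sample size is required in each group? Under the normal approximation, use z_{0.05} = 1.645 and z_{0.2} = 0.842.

Cohen's d = |M₁ − M₂| / SD_pooled = |79.9 − 76.0| / 4.1 = 3.9 / 4.1 = 0.951.
For two independent groups with equal n: n = 2·((z_{α} + z_β) / d)².
z_{α} + z_β = 1.645 + 0.842 = 2.487.
n = 2 × (2.487 / 0.951)² = 2 × 2.615² = 2 × 6.84 = 13.7.
Round up to the next whole participant.

n = 14 per group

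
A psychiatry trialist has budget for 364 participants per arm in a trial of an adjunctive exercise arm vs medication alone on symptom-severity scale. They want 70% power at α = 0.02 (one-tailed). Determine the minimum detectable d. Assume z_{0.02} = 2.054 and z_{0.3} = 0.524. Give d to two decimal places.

d_min ≈ 0.19

For two independent groups of n = 364 each: d_min = (z_{α} + z_β)·√(2/n).
z-sum = 2.054 + 0.524 = 2.578.
d_min = 2.578 × √(2/364) = 2.578 × 0.0741 = 0.191.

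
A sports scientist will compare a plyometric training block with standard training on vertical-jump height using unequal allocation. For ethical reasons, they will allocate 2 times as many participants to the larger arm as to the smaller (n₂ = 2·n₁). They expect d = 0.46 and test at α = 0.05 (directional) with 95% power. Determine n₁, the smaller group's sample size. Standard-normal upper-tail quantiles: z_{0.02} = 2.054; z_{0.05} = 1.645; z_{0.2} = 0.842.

n₁ = 77

With allocation ratio k = n₂/n₁ = 2, Var(x̄₁−x̄₂) = σ²(1/n₁ + 1/(k·n₁)) = σ²·(k+1)/(k·n₁).
So n₁ = (1 + 1/k)·((z_{α} + z_β)/d)² = 1.500 × (3.290/0.46)².
n₁ = 1.500 × 51.15 = 76.7.
Round up: n₁ = 77, giving n₂ = 2 × 77 = 154.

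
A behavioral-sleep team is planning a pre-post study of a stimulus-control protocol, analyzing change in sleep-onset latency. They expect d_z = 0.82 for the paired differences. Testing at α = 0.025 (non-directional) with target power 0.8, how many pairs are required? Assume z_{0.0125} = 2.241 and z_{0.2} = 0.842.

For a paired (one-sample on differences) test: n = ((z_{α/2} + z_β) / d)².
z_{α/2} + z_β = 2.241 + 0.842 = 3.083.
n = (3.083 / 0.82)² = 3.760² = 14.14.
Round up.

n = 15 pairs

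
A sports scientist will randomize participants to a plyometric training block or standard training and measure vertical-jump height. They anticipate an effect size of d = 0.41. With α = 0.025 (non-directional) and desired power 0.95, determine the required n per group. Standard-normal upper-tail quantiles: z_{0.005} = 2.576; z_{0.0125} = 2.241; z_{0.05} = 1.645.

For two independent groups with equal n: n = 2·((z_{α/2} + z_β) / d)².
z_{α/2} + z_β = 2.241 + 1.645 = 3.886.
n = 2 × (3.886 / 0.41)² = 2 × 9.478² = 2 × 89.83 = 179.7.
Round up to the next whole participant.

n = 180 per group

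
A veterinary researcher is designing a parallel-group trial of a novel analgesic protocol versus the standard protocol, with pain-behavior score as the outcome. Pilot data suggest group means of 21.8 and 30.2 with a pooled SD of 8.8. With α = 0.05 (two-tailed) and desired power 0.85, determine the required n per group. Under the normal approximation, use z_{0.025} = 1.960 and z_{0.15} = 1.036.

Cohen's d = |M₁ − M₂| / SD_pooled = |21.8 − 30.2| / 8.8 = 8.4 / 8.8 = 0.955.
For two independent groups with equal n: n = 2·((z_{α/2} + z_β) / d)².
z_{α/2} + z_β = 1.960 + 1.036 = 2.996.
n = 2 × (2.996 / 0.955)² = 2 × 3.137² = 2 × 9.84 = 19.7.
Round up to the next whole participant.

n = 20 per group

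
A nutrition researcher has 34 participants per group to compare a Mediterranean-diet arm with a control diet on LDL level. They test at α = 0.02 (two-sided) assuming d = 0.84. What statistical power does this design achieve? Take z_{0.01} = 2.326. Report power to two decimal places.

power ≈ 0.87

For two equal groups, power = Φ(d·√(n/2) − z_{α/2}).
d·√(n/2) = 0.84 × √(34/2) = 0.84 × 4.123 = 3.463.
z_β = 3.463 − 2.326 = 1.137.
Power = Φ(1.137) = 0.872.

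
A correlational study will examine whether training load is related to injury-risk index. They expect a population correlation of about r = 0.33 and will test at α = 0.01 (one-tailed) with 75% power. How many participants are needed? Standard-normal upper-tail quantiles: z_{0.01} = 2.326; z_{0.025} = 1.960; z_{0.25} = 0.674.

Fisher's z: C = ½·ln((1+r)/(1−r)) = ½·ln(1.9851) = 0.3428.
n = ((z_{α} + z_β)/C)² + 3.
(2.326 + 0.674) / 0.3428 = 3.000 / 0.3428 = 8.751.
n = 8.751² + 3 = 76.59 + 3 = 79.6.
Round up.

n = 80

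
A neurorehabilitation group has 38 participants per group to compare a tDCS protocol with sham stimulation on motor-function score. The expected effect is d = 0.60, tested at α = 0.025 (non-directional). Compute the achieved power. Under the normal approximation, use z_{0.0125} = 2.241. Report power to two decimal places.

power ≈ 0.65

For two equal groups, power = Φ(d·√(n/2) − z_{α/2}).
d·√(n/2) = 0.60 × √(38/2) = 0.60 × 4.359 = 2.615.
z_β = 2.615 − 2.241 = 0.374.
Power = Φ(0.374) = 0.646.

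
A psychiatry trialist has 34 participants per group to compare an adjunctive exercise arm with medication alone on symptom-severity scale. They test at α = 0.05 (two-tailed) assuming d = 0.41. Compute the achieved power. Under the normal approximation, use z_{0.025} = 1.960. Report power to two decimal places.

power ≈ 0.39

For two equal groups, power = Φ(d·√(n/2) − z_{α/2}).
d·√(n/2) = 0.41 × √(34/2) = 0.41 × 4.123 = 1.690.
z_β = 1.690 − 1.960 = -0.270.
Power = Φ(-0.270) = 0.394.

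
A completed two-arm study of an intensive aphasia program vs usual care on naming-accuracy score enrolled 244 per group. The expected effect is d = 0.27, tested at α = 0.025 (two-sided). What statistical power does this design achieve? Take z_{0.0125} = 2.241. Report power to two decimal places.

power ≈ 0.77

For two equal groups, power = Φ(d·√(n/2) − z_{α/2}).
d·√(n/2) = 0.27 × √(244/2) = 0.27 × 11.045 = 2.982.
z_β = 2.982 − 2.241 = 0.741.
Power = Φ(0.741) = 0.771.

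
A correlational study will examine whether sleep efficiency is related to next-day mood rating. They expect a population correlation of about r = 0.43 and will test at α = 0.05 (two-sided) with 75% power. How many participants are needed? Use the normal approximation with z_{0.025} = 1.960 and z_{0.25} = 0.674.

Fisher's z: C = ½·ln((1+r)/(1−r)) = ½·ln(2.5088) = 0.4599.
n = ((z_{α/2} + z_β)/C)² + 3.
(1.960 + 0.674) / 0.4599 = 2.634 / 0.4599 = 5.727.
n = 5.727² + 3 = 32.80 + 3 = 35.8.
Round up.

n = 36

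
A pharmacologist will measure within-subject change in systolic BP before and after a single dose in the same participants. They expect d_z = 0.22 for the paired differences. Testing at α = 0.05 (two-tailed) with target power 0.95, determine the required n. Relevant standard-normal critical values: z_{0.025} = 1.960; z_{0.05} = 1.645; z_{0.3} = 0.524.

For a paired (one-sample on differences) test: n = ((z_{α/2} + z_β) / d)².
z_{α/2} + z_β = 1.960 + 1.645 = 3.605.
n = (3.605 / 0.22)² = 16.386² = 268.51.
Round up.

n = 269 pairs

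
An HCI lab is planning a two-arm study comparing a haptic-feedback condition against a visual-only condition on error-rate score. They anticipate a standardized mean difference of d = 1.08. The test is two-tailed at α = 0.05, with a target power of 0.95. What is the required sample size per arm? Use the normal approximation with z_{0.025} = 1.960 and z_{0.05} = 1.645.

n = 23 per group

For two independent groups with equal n: n = 2·((z_{α/2} + z_β) / d)².
z_{α/2} + z_β = 1.960 + 1.645 = 3.605.
n = 2 × (3.605 / 1.08)² = 2 × 3.338² = 2 × 11.14 = 22.3.
Round up to the next whole participant.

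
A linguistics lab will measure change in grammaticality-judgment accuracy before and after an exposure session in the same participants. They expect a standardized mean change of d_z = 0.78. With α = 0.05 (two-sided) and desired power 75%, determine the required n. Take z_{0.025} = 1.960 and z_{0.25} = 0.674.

n = 12 pairs

For a paired (one-sample on differences) test: n = ((z_{α/2} + z_β) / d)².
z_{α/2} + z_β = 1.960 + 0.674 = 2.634.
n = (2.634 / 0.78)² = 3.377² = 11.40.
Round up.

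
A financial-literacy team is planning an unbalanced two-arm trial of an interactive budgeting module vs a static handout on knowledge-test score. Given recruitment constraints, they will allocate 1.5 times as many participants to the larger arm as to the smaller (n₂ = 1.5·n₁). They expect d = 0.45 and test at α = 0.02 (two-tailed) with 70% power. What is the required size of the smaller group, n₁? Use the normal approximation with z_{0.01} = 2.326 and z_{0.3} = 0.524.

n₁ = 67

With allocation ratio k = n₂/n₁ = 1.5, Var(x̄₁−x̄₂) = σ²(1/n₁ + 1/(k·n₁)) = σ²·(k+1)/(k·n₁).
So n₁ = (1 + 1/k)·((z_{α/2} + z_β)/d)² = 1.667 × (2.850/0.45)².
n₁ = 1.667 × 40.11 = 66.9.
Round up: n₁ = 67, giving n₂ = ⌈1.5 × 67⌉ = ⌈100.5⌉ = 101.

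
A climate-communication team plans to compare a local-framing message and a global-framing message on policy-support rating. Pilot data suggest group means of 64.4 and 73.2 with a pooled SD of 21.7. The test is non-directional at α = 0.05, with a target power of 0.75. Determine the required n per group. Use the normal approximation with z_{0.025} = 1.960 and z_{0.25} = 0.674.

Cohen's d = |M₁ − M₂| / SD_pooled = |64.4 − 73.2| / 21.7 = 8.8 / 21.7 = 0.406.
For two independent groups with equal n: n = 2·((z_{α/2} + z_β) / d)².
z_{α/2} + z_β = 1.960 + 0.674 = 2.634.
n = 2 × (2.634 / 0.406)² = 2 × 6.488² = 2 × 42.09 = 84.2.
Round up to the next whole participant.

n = 85 per group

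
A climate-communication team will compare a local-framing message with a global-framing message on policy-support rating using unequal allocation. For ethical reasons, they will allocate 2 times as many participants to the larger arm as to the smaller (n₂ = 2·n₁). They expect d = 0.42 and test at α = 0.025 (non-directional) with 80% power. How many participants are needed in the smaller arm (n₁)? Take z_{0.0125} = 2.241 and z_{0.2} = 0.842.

With allocation ratio k = n₂/n₁ = 2, Var(x̄₁−x̄₂) = σ²(1/n₁ + 1/(k·n₁)) = σ²·(k+1)/(k·n₁).
So n₁ = (1 + 1/k)·((z_{α/2} + z_β)/d)² = 1.500 × (3.083/0.42)².
n₁ = 1.500 × 53.88 = 80.8.
Round up: n₁ = 81, giving n₂ = 2 × 81 = 162.

n₁ = 81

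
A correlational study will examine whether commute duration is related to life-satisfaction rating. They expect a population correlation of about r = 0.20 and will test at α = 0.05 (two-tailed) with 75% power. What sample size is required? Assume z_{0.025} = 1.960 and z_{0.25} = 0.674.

Fisher's z: C = ½·ln((1+r)/(1−r)) = ½·ln(1.5000) = 0.2027.
n = ((z_{α/2} + z_β)/C)² + 3.
(1.960 + 0.674) / 0.2027 = 2.634 / 0.2027 = 12.995.
n = 12.995² + 3 = 168.86 + 3 = 171.9.
Round up.

n = 172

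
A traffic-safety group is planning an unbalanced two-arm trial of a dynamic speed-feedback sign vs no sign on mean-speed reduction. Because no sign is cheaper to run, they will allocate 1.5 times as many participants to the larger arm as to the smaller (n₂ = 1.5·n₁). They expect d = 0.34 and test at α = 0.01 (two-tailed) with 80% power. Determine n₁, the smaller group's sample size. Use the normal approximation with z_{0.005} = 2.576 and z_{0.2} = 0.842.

With allocation ratio k = n₂/n₁ = 1.5, Var(x̄₁−x̄₂) = σ²(1/n₁ + 1/(k·n₁)) = σ²·(k+1)/(k·n₁).
So n₁ = (1 + 1/k)·((z_{α/2} + z_β)/d)² = 1.667 × (3.418/0.34)².
n₁ = 1.667 × 101.06 = 168.4.
Round up: n₁ = 169, giving n₂ = ⌈1.5 × 169⌉ = ⌈253.5⌉ = 254.

n₁ = 169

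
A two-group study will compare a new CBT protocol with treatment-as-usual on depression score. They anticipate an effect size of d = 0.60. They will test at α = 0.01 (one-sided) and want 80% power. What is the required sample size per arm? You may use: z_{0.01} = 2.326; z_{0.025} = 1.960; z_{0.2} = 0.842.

n = 56 per group

For two independent groups with equal n: n = 2·((z_{α} + z_β) / d)².
z_{α} + z_β = 2.326 + 0.842 = 3.168.
n = 2 × (3.168 / 0.60)² = 2 × 5.280² = 2 × 27.88 = 55.8.
Round up to the next whole participant.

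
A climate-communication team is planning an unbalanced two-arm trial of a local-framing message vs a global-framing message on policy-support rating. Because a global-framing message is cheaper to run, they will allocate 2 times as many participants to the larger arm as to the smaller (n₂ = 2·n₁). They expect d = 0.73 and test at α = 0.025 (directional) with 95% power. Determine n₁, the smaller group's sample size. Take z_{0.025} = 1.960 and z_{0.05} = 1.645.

With allocation ratio k = n₂/n₁ = 2, Var(x̄₁−x̄₂) = σ²(1/n₁ + 1/(k·n₁)) = σ²·(k+1)/(k·n₁).
So n₁ = (1 + 1/k)·((z_{α} + z_β)/d)² = 1.500 × (3.605/0.73)².
n₁ = 1.500 × 24.39 = 36.6.
Round up: n₁ = 37, giving n₂ = 2 × 37 = 74.

n₁ = 37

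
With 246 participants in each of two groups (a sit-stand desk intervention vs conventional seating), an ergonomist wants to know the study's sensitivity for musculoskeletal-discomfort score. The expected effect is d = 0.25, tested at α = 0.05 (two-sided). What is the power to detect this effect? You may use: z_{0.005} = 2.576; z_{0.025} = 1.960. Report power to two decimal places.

power ≈ 0.79

For two equal groups, power = Φ(d·√(n/2) − z_{α/2}).
d·√(n/2) = 0.25 × √(246/2) = 0.25 × 11.091 = 2.773.
z_β = 2.773 − 1.960 = 0.813.
Power = Φ(0.813) = 0.792.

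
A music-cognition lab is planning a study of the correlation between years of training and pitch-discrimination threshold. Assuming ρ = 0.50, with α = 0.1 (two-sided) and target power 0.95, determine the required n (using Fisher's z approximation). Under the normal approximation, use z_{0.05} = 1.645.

n = 39

Fisher's z: C = ½·ln((1+r)/(1−r)) = ½·ln(3.0000) = 0.5493.
n = ((z_{α/2} + z_β)/C)² + 3.
(1.645 + 1.645) / 0.5493 = 3.290 / 0.5493 = 5.989.
n = 5.989² + 3 = 35.87 + 3 = 38.9.
Round up.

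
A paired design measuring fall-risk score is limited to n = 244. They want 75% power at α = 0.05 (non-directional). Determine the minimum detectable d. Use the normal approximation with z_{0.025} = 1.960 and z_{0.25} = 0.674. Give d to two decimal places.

For a single sample (or paired design) of n = 244: d_min = (z_{α/2} + z_β)/√n.
z-sum = 1.960 + 0.674 = 2.634.
d_min = 2.634 / √244 = 2.634 / 15.620 = 0.169.

d_min ≈ 0.17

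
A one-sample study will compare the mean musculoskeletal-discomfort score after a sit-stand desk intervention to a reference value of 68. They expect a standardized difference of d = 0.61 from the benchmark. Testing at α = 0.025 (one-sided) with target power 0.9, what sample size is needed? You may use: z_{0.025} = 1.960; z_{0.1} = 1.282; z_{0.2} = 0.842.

For a one-sample test: n = ((z_{α} + z_β) / d)².
z_{α} + z_β = 1.960 + 1.282 = 3.242.
n = (3.242 / 0.61)² = 5.315² = 28.25.
Round up.

n = 29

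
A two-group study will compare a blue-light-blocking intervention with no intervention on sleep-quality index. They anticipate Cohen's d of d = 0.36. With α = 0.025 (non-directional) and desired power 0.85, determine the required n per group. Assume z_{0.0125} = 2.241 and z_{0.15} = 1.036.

n = 166 per group

For two independent groups with equal n: n = 2·((z_{α/2} + z_β) / d)².
z_{α/2} + z_β = 2.241 + 1.036 = 3.277.
n = 2 × (3.277 / 0.36)² = 2 × 9.103² = 2 × 82.86 = 165.7.
Round up to the next whole participant.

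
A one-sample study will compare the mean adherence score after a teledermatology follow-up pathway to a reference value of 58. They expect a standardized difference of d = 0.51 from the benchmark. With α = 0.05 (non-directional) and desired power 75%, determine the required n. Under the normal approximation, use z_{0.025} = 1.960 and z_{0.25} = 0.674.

n = 27

For a one-sample test: n = ((z_{α/2} + z_β) / d)².
z_{α/2} + z_β = 1.960 + 0.674 = 2.634.
n = (2.634 / 0.51)² = 5.165² = 26.67.
Round up.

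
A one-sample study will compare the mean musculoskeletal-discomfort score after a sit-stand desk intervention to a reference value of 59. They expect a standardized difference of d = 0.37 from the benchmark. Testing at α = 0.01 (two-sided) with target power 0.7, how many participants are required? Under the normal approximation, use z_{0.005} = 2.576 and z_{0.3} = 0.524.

n = 71

For a one-sample test: n = ((z_{α/2} + z_β) / d)².
z_{α/2} + z_β = 2.576 + 0.524 = 3.100.
n = (3.100 / 0.37)² = 8.378² = 70.20.
Round up.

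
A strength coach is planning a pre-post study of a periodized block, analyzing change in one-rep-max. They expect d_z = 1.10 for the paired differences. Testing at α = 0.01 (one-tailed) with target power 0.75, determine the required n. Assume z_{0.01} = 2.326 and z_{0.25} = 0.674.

n = 8 pairs

For a paired (one-sample on differences) test: n = ((z_{α} + z_β) / d)².
z_{α} + z_β = 2.326 + 0.674 = 3.000.
n = (3.000 / 1.10)² = 2.727² = 7.44.
Round up.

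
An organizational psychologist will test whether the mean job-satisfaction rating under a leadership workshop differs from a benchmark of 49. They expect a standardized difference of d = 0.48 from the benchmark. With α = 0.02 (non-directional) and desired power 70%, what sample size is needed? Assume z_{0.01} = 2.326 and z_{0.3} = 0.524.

n = 36

For a one-sample test: n = ((z_{α/2} + z_β) / d)².
z_{α/2} + z_β = 2.326 + 0.524 = 2.850.
n = (2.850 / 0.48)² = 5.938² = 35.25.
Round up.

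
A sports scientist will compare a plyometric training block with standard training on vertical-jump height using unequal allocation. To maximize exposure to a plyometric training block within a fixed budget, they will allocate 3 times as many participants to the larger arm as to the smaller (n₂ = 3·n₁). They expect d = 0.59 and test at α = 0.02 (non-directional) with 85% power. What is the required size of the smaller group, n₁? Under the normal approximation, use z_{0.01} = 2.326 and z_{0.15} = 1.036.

With allocation ratio k = n₂/n₁ = 3, Var(x̄₁−x̄₂) = σ²(1/n₁ + 1/(k·n₁)) = σ²·(k+1)/(k·n₁).
So n₁ = (1 + 1/k)·((z_{α/2} + z_β)/d)² = 1.333 × (3.362/0.59)².
n₁ = 1.333 × 32.47 = 43.3.
Round up: n₁ = 44, giving n₂ = 3 × 44 = 132.

n₁ = 44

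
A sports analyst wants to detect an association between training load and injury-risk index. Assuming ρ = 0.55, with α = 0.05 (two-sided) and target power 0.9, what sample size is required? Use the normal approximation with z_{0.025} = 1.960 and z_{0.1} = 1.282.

n = 31

Fisher's z: C = ½·ln((1+r)/(1−r)) = ½·ln(3.4444) = 0.6184.
n = ((z_{α/2} + z_β)/C)² + 3.
(1.960 + 1.282) / 0.6184 = 3.242 / 0.6184 = 5.243.
n = 5.243² + 3 = 27.48 + 3 = 30.5.
Round up.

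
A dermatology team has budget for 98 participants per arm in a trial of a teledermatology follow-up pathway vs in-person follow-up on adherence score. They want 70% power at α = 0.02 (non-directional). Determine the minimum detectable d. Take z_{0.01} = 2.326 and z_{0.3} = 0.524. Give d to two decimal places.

d_min ≈ 0.41

For two independent groups of n = 98 each: d_min = (z_{α/2} + z_β)·√(2/n).
z-sum = 2.326 + 0.524 = 2.850.
d_min = 2.850 × √(2/98) = 2.850 × 0.1429 = 0.407.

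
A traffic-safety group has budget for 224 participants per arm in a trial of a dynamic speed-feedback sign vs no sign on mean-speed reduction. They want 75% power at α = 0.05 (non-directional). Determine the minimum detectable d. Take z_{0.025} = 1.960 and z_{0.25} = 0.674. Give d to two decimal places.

d_min ≈ 0.25

For two independent groups of n = 224 each: d_min = (z_{α/2} + z_β)·√(2/n).
z-sum = 1.960 + 0.674 = 2.634.
d_min = 2.634 × √(2/224) = 2.634 × 0.0945 = 0.249.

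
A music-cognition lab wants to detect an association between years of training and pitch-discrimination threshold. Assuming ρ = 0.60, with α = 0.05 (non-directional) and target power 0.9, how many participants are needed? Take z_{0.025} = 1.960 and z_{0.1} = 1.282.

n = 25

Fisher's z: C = ½·ln((1+r)/(1−r)) = ½·ln(4.0000) = 0.6931.
n = ((z_{α/2} + z_β)/C)² + 3.
(1.960 + 1.282) / 0.6931 = 3.242 / 0.6931 = 4.678.
n = 4.678² + 3 = 21.88 + 3 = 24.9.
Round up.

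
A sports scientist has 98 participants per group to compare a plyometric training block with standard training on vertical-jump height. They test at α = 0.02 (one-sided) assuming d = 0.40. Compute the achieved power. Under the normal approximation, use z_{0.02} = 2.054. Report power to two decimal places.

For two equal groups, power = Φ(d·√(n/2) − z_{α}).
d·√(n/2) = 0.40 × √(98/2) = 0.40 × 7.000 = 2.800.
z_β = 2.800 − 2.054 = 0.746.
Power = Φ(0.746) = 0.772.

power ≈ 0.77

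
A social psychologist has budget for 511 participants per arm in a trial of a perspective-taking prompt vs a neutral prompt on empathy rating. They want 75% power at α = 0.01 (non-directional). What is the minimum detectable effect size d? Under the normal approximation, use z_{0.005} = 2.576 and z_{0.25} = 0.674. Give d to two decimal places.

d_min ≈ 0.20

For two independent groups of n = 511 each: d_min = (z_{α/2} + z_β)·√(2/n).
z-sum = 2.576 + 0.674 = 3.250.
d_min = 3.250 × √(2/511) = 3.250 × 0.0626 = 0.203.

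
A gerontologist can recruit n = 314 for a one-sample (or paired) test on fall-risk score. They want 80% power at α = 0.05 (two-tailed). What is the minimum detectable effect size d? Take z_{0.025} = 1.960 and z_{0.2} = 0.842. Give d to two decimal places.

d_min ≈ 0.16

For a single sample (or paired design) of n = 314: d_min = (z_{α/2} + z_β)/√n.
z-sum = 1.960 + 0.842 = 2.802.
d_min = 2.802 / √314 = 2.802 / 17.720 = 0.158.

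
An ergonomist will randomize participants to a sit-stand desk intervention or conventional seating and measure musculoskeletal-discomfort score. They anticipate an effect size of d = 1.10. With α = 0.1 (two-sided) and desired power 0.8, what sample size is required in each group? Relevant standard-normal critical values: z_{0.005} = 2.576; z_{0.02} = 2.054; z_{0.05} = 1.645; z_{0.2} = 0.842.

n = 11 per group

For two independent groups with equal n: n = 2·((z_{α/2} + z_β) / d)².
z_{α/2} + z_β = 1.645 + 0.842 = 2.487.
n = 2 × (2.487 / 1.10)² = 2 × 2.261² = 2 × 5.11 = 10.2.
Round up to the next whole participant.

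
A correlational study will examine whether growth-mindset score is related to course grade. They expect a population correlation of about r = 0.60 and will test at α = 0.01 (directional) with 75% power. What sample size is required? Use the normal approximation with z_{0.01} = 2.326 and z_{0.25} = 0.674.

n = 22

Fisher's z: C = ½·ln((1+r)/(1−r)) = ½·ln(4.0000) = 0.6931.
n = ((z_{α} + z_β)/C)² + 3.
(2.326 + 0.674) / 0.6931 = 3.000 / 0.6931 = 4.328.
n = 4.328² + 3 = 18.73 + 3 = 21.7.
Round up.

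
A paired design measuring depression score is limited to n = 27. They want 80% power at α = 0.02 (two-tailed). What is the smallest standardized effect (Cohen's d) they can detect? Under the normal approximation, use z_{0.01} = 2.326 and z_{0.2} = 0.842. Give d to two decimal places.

For a single sample (or paired design) of n = 27: d_min = (z_{α/2} + z_β)/√n.
z-sum = 2.326 + 0.842 = 3.168.
d_min = 3.168 / √27 = 3.168 / 5.196 = 0.610.

d_min ≈ 0.61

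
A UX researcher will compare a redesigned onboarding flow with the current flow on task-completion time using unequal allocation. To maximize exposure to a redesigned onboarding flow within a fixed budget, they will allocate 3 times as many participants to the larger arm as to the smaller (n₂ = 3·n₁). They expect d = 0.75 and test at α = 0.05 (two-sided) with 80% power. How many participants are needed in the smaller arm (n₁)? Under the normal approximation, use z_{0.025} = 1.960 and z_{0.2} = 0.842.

With allocation ratio k = n₂/n₁ = 3, Var(x̄₁−x̄₂) = σ²(1/n₁ + 1/(k·n₁)) = σ²·(k+1)/(k·n₁).
So n₁ = (1 + 1/k)·((z_{α/2} + z_β)/d)² = 1.333 × (2.802/0.75)².
n₁ = 1.333 × 13.96 = 18.6.
Round up: n₁ = 19, giving n₂ = 3 × 19 = 57.

n₁ = 19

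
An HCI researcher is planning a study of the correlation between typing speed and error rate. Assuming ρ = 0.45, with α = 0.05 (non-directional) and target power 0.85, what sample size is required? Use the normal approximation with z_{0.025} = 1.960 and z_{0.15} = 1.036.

n = 42

Fisher's z: C = ½·ln((1+r)/(1−r)) = ½·ln(2.6364) = 0.4847.
n = ((z_{α/2} + z_β)/C)² + 3.
(1.960 + 1.036) / 0.4847 = 2.996 / 0.4847 = 6.181.
n = 6.181² + 3 = 38.21 + 3 = 41.2.
Round up.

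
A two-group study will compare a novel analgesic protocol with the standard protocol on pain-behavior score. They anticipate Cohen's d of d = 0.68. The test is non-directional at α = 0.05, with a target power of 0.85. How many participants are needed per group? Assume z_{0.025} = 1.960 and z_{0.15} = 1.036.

For two independent groups with equal n: n = 2·((z_{α/2} + z_β) / d)².
z_{α/2} + z_β = 1.960 + 1.036 = 2.996.
n = 2 × (2.996 / 0.68)² = 2 × 4.406² = 2 × 19.41 = 38.8.
Round up to the next whole participant.

n = 39 per group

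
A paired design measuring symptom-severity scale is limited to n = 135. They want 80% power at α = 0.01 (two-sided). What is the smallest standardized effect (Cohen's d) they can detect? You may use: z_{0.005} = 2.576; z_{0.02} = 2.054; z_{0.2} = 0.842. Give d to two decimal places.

For a single sample (or paired design) of n = 135: d_min = (z_{α/2} + z_β)/√n.
z-sum = 2.576 + 0.842 = 3.418.
d_min = 3.418 / √135 = 3.418 / 11.619 = 0.294.

d_min ≈ 0.29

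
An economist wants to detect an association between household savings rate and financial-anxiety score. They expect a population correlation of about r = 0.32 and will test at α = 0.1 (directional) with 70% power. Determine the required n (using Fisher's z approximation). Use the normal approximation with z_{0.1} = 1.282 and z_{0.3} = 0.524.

n = 33

Fisher's z: C = ½·ln((1+r)/(1−r)) = ½·ln(1.9412) = 0.3316.
n = ((z_{α} + z_β)/C)² + 3.
(1.282 + 0.524) / 0.3316 = 1.806 / 0.3316 = 5.446.
n = 5.446² + 3 = 29.66 + 3 = 32.7.
Round up.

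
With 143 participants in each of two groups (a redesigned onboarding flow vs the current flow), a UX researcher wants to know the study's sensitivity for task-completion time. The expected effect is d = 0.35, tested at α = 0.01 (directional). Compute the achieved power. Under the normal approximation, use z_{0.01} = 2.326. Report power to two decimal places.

For two equal groups, power = Φ(d·√(n/2) − z_{α}).
d·√(n/2) = 0.35 × √(143/2) = 0.35 × 8.456 = 2.960.
z_β = 2.960 − 2.326 = 0.634.
Power = Φ(0.634) = 0.737.

power ≈ 0.74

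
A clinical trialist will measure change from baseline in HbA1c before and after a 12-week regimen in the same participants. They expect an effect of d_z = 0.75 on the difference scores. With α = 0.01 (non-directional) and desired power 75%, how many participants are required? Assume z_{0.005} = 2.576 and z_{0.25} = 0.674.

n = 19 pairs

For a paired (one-sample on differences) test: n = ((z_{α/2} + z_β) / d)².
z_{α/2} + z_β = 2.576 + 0.674 = 3.250.
n = (3.250 / 0.75)² = 4.333² = 18.78.
Round up.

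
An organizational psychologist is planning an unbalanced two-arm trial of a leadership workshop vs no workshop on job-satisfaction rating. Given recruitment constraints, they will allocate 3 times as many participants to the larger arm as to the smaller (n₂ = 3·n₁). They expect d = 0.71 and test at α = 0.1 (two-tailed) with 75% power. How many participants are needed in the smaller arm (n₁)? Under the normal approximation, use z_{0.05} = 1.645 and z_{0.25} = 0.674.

With allocation ratio k = n₂/n₁ = 3, Var(x̄₁−x̄₂) = σ²(1/n₁ + 1/(k·n₁)) = σ²·(k+1)/(k·n₁).
So n₁ = (1 + 1/k)·((z_{α/2} + z_β)/d)² = 1.333 × (2.319/0.71)².
n₁ = 1.333 × 10.67 = 14.2.
Round up: n₁ = 15, giving n₂ = 3 × 15 = 45.

n₁ = 15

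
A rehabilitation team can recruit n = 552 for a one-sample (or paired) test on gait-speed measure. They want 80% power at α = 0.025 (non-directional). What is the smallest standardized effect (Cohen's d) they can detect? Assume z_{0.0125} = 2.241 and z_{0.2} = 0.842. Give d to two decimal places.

For a single sample (or paired design) of n = 552: d_min = (z_{α/2} + z_β)/√n.
z-sum = 2.241 + 0.842 = 3.083.
d_min = 3.083 / √552 = 3.083 / 23.495 = 0.131.

d_min ≈ 0.13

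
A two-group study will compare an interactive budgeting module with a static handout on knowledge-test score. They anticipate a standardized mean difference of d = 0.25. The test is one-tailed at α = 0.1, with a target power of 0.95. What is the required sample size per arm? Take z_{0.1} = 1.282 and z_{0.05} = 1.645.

For two independent groups with equal n: n = 2·((z_{α} + z_β) / d)².
z_{α} + z_β = 1.282 + 1.645 = 2.927.
n = 2 × (2.927 / 0.25)² = 2 × 11.708² = 2 × 137.08 = 274.2.
Round up to the next whole participant.

n = 275 per group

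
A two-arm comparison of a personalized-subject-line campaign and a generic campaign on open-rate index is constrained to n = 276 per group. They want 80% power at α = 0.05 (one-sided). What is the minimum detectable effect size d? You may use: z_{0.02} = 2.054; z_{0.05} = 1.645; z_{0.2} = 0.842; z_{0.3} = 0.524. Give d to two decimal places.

For two independent groups of n = 276 each: d_min = (z_{α} + z_β)·√(2/n).
z-sum = 1.645 + 0.842 = 2.487.
d_min = 2.487 × √(2/276) = 2.487 × 0.0851 = 0.212.

d_min ≈ 0.21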